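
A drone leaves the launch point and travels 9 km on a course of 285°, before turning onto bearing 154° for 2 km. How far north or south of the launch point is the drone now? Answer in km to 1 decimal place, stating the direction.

Leg 1 (285°, 9 km): east 9 sin 285° = -8.69, north 9 cos 285° = 2.33
Leg 2 (154°, 2 km): east 2 sin 154° = 0.88, north 2 cos 154° = -1.80
Net north component: 0.53 km.

0.5 km north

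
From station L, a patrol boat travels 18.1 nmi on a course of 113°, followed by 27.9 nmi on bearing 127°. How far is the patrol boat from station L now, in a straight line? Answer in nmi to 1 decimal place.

Leg 1 (113°, 18.1 nmi): east 18.1 sin 113° = 16.66, north 18.1 cos 113° = -7.07
Leg 2 (127°, 27.9 nmi): east 27.9 sin 127° = 22.28, north 27.9 cos 127° = -16.79
Net: 38.94 east, -23.86 north. Distance = √((38.94)² + (-23.86)²) = 45.673 nmi.

45.7 nmi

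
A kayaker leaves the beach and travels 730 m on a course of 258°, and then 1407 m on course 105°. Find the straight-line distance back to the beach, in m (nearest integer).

826 m

Leg 1 (258°, 730 m): east 730 sin 258° = -714.05, north 730 cos 258° = -151.78
Leg 2 (105°, 1407 m): east 1407 sin 105° = 1359.06, north 1407 cos 105° = -364.16
Net: 645.01 east, -515.93 north. Distance = √((645.01)² + (-515.93)²) = 825.969 m.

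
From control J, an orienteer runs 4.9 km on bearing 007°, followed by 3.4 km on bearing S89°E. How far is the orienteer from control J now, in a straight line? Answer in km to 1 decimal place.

Leg 1 (007°, 4.9 km): east 4.9 sin 7° = 0.60, north 4.9 cos 7° = 4.86
Leg 2 (S89°E, 3.4 km): east 3.4 sin 91° = 3.40, north 3.4 cos 91° = -0.06
Net: 4.00 east, 4.80 north. Distance = √((4.00)² + (4.80)²) = 6.249 km.

6.2 km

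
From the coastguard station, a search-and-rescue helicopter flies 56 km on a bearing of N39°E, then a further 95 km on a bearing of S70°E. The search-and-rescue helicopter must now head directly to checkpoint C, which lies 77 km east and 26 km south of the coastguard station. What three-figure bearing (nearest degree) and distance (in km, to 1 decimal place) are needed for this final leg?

232°, 60.2 km

Leg 1 (N39°E, 56 km): east 56 sin 39° = 35.24, north 56 cos 39° = 43.52
Leg 2 (S70°E, 95 km): east 95 sin 110° = 89.27, north 95 cos 110° = -32.49
Current position: (124.51, 11.03). Target: (77, -26). Remaining: Δeast = -47.51, Δnorth = -37.03.
Bearing = atan2(-47.51, -37.03) mod 360° = 232.07°; distance = √((-47.51)² + (-37.03)²) = 60.237 km.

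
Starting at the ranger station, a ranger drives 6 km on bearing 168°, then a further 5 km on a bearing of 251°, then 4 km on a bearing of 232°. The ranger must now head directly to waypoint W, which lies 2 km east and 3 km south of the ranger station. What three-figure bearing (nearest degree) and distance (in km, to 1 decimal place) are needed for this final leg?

Leg 1 (168°, 6 km): east 6 sin 168° = 1.25, north 6 cos 168° = -5.87
Leg 2 (251°, 5 km): east 5 sin 251° = -4.73, north 5 cos 251° = -1.63
Leg 3 (232°, 4 km): east 4 sin 232° = -3.15, north 4 cos 232° = -2.46
Current position: (-6.63, -9.96). Target: (2, -3). Remaining: Δeast = 8.63, Δnorth = 6.96.
Bearing = atan2(8.63, 6.96) mod 360° = 51.12°; distance = √((8.63)² + (6.96)²) = 11.088 km.

051°, 11.1 km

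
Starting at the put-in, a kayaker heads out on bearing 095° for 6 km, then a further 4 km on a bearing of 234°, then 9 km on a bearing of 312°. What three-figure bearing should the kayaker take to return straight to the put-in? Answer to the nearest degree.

Leg 1 (095°, 6 km): east 6 sin 95° = 5.98, north 6 cos 95° = -0.52
Leg 2 (234°, 4 km): east 4 sin 234° = -3.24, north 4 cos 234° = -2.35
Leg 3 (312°, 9 km): east 9 sin 312° = -6.69, north 9 cos 312° = 6.02
Net displacement: -3.95 east, 3.15 north. Direction back to start is (3.95, -3.15): bearing = atan2(3.95, -3.15) mod 360° = 128.57° ≈ 129°.

129°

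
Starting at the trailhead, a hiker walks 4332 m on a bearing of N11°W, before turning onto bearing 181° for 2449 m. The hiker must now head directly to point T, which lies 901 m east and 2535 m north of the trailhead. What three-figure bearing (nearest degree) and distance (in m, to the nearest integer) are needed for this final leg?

068°, 1915 m

Leg 1 (N11°W, 4332 m): east 4332 sin 349° = -826.58, north 4332 cos 349° = 4252.41
Leg 2 (181°, 2449 m): east 2449 sin 181° = -42.74, north 2449 cos 181° = -2448.63
Current position: (-869.33, 1803.78). Target: (901, 2535). Remaining: Δeast = 1770.33, Δnorth = 731.22.
Bearing = atan2(1770.33, 731.22) mod 360° = 67.56°; distance = √((1770.33)² + (731.22)²) = 1915.393 m.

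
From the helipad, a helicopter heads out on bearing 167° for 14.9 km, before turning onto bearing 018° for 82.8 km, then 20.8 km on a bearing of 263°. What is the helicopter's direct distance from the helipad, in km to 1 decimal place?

Leg 1 (167°, 14.9 km): east 14.9 sin 167° = 3.35, north 14.9 cos 167° = -14.52
Leg 2 (018°, 82.8 km): east 82.8 sin 18° = 25.59, north 82.8 cos 18° = 78.75
Leg 3 (263°, 20.8 km): east 20.8 sin 263° = -20.64, north 20.8 cos 263° = -2.53
Net: 8.29 east, 61.69 north. Distance = √((8.29)² + (61.69)²) = 62.249 km.

62.2 km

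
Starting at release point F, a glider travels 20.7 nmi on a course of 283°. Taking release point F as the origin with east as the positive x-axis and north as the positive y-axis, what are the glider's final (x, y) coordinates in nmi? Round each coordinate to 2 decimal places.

Leg 1 (283°, 20.7 nmi): east 20.7 sin 283° = -20.17, north 20.7 cos 283° = 4.66
Summing: -20.17 nmi east, 4.66 nmi north → (-20.17, 4.66).

(-20.17, 4.66)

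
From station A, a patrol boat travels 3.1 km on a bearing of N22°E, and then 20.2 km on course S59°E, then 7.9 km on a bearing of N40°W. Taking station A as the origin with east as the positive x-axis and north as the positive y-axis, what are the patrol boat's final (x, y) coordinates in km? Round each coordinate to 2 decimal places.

(13.40, -1.48)

Leg 1 (N22°E, 3.1 km): east 3.1 sin 22° = 1.16, north 3.1 cos 22° = 2.87
Leg 2 (S59°E, 20.2 km): east 20.2 sin 121° = 17.31, north 20.2 cos 121° = -10.40
Leg 3 (N40°W, 7.9 km): east 7.9 sin 320° = -5.08, north 7.9 cos 320° = 6.05
Summing: 13.40 km east, -1.48 km north → (13.40, -1.48).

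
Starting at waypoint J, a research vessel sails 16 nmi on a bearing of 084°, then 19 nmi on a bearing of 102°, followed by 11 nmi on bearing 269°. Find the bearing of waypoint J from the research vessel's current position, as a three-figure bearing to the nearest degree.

276°

Leg 1 (084°, 16 nmi): east 16 sin 84° = 15.91, north 16 cos 84° = 1.67
Leg 2 (102°, 19 nmi): east 19 sin 102° = 18.58, north 19 cos 102° = -3.95
Leg 3 (269°, 11 nmi): east 11 sin 269° = -11.00, north 11 cos 269° = -0.19
Net displacement: 23.50 east, -2.47 north. Direction back to start is (-23.50, 2.47): bearing = atan2(-23.50, 2.47) mod 360° = 276.00° ≈ 276°.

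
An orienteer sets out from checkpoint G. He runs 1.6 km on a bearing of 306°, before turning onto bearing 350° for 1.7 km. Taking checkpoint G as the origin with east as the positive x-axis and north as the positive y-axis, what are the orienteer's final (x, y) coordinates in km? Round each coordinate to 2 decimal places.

(-1.59, 2.61)

Leg 1 (306°, 1.6 km): east 1.6 sin 306° = -1.29, north 1.6 cos 306° = 0.94
Leg 2 (350°, 1.7 km): east 1.7 sin 350° = -0.30, north 1.7 cos 350° = 1.67
Summing: -1.59 km east, 2.61 km north → (-1.59, 2.61).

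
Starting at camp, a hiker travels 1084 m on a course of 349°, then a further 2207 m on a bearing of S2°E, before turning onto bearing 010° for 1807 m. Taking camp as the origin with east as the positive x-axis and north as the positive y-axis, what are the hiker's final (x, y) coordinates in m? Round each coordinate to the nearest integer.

Leg 1 (349°, 1084 m): east 1084 sin 349° = -206.84, north 1084 cos 349° = 1064.08
Leg 2 (S2°E, 2207 m): east 2207 sin 178° = 77.02, north 2207 cos 178° = -2205.66
Leg 3 (010°, 1807 m): east 1807 sin 10° = 313.78, north 1807 cos 10° = 1779.55
Summing: 183.97 m east, 637.98 m north → (184, 638).

(184, 638)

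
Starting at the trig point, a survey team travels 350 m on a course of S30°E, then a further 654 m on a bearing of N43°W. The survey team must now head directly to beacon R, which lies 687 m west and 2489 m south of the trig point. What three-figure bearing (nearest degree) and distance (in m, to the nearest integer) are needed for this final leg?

Leg 1 (S30°E, 350 m): east 350 sin 150° = 175.00, north 350 cos 150° = -303.11
Leg 2 (N43°W, 654 m): east 654 sin 317° = -446.03, north 654 cos 317° = 478.31
Current position: (-271.03, 175.20). Target: (-687, -2489). Remaining: Δeast = -415.97, Δnorth = -2664.20.
Bearing = atan2(-415.97, -2664.20) mod 360° = 188.87°; distance = √((-415.97)² + (-2664.20)²) = 2696.475 m.

189°, 2696 m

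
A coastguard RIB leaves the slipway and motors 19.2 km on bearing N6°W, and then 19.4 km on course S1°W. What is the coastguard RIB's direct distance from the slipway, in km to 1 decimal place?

2.4 km

Leg 1 (N6°W, 19.2 km): east 19.2 sin 354° = -2.01, north 19.2 cos 354° = 19.09
Leg 2 (S1°W, 19.4 km): east 19.4 sin 181° = -0.34, north 19.4 cos 181° = -19.40
Net: -2.35 east, -0.30 north. Distance = √((-2.35)² + (-0.30)²) = 2.365 km.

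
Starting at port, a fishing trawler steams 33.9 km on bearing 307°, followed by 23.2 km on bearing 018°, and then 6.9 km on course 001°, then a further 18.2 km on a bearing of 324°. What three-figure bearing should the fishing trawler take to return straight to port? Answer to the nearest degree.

155°

Leg 1 (307°, 33.9 km): east 33.9 sin 307° = -27.07, north 33.9 cos 307° = 20.40
Leg 2 (018°, 23.2 km): east 23.2 sin 18° = 7.17, north 23.2 cos 18° = 22.06
Leg 3 (001°, 6.9 km): east 6.9 sin 1° = 0.12, north 6.9 cos 1° = 6.90
Leg 4 (324°, 18.2 km): east 18.2 sin 324° = -10.70, north 18.2 cos 324° = 14.72
Net displacement: -30.48 east, 64.09 north. Direction back to start is (30.48, -64.09): bearing = atan2(30.48, -64.09) mod 360° = 154.56° ≈ 155°.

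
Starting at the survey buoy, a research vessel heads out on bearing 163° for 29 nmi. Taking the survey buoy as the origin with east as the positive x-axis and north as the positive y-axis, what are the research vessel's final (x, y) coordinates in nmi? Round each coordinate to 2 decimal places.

(8.48, -27.73)

Leg 1 (163°, 29 nmi): east 29 sin 163° = 8.48, north 29 cos 163° = -27.73
Summing: 8.48 nmi east, -27.73 nmi north → (8.48, -27.73).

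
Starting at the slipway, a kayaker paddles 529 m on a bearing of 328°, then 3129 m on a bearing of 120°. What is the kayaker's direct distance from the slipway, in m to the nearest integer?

2673 m

Leg 1 (328°, 529 m): east 529 sin 328° = -280.33, north 529 cos 328° = 448.62
Leg 2 (120°, 3129 m): east 3129 sin 120° = 2709.79, north 3129 cos 120° = -1564.50
Net: 2429.47 east, -1115.88 north. Distance = √((2429.47)² + (-1115.88)²) = 2673.481 m.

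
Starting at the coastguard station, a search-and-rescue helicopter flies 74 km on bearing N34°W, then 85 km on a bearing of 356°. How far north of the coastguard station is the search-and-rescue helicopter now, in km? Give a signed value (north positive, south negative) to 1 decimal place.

146.1 km

Leg 1 (N34°W, 74 km): east 74 sin 326° = -41.38, north 74 cos 326° = 61.35
Leg 2 (356°, 85 km): east 85 sin 356° = -5.93, north 85 cos 356° = 84.79
Net north component: 146.14 km.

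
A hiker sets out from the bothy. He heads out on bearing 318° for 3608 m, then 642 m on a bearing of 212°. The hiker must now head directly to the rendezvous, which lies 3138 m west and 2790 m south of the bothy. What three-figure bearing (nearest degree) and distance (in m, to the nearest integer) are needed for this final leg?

184°, 4942 m

Leg 1 (318°, 3608 m): east 3608 sin 318° = -2414.22, north 3608 cos 318° = 2681.27
Leg 2 (212°, 642 m): east 642 sin 212° = -340.21, north 642 cos 212° = -544.45
Current position: (-2754.43, 2136.82). Target: (-3138, -2790). Remaining: Δeast = -383.57, Δnorth = -4926.82.
Bearing = atan2(-383.57, -4926.82) mod 360° = 184.45°; distance = √((-383.57)² + (-4926.82)²) = 4941.728 m.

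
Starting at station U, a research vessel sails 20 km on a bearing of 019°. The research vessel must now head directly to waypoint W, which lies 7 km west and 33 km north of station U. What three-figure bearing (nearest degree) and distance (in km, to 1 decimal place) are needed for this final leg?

Leg 1 (019°, 20 km): east 20 sin 19° = 6.51, north 20 cos 19° = 18.91
Current position: (6.51, 18.91). Target: (-7, 33). Remaining: Δeast = -13.51, Δnorth = 14.09.
Bearing = atan2(-13.51, 14.09) mod 360° = 316.20°; distance = √((-13.51)² + (14.09)²) = 19.521 km.

316°, 19.5 km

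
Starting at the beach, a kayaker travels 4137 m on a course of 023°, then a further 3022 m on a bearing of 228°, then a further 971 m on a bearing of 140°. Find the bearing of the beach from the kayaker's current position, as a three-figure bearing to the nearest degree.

180°

Leg 1 (023°, 4137 m): east 4137 sin 23° = 1616.45, north 4137 cos 23° = 3808.13
Leg 2 (228°, 3022 m): east 3022 sin 228° = -2245.78, north 3022 cos 228° = -2022.11
Leg 3 (140°, 971 m): east 971 sin 140° = 624.15, north 971 cos 140° = -743.83
Net displacement: -5.18 east, 1042.19 north. Direction back to start is (5.18, -1042.19): bearing = atan2(5.18, -1042.19) mod 360° = 179.72° ≈ 180°.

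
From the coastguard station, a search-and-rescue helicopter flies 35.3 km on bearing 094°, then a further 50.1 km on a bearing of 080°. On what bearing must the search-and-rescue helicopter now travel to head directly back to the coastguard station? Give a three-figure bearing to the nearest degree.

266°

Leg 1 (094°, 35.3 km): east 35.3 sin 94° = 35.21, north 35.3 cos 94° = -2.46
Leg 2 (080°, 50.1 km): east 50.1 sin 80° = 49.34, north 50.1 cos 80° = 8.70
Net displacement: 84.55 east, 6.24 north. Direction back to start is (-84.55, -6.24): bearing = atan2(-84.55, -6.24) mod 360° = 265.78° ≈ 266°.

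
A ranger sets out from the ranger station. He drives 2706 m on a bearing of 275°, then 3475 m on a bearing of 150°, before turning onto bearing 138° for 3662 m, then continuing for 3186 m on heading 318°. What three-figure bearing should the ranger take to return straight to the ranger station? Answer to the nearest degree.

Leg 1 (275°, 2706 m): east 2706 sin 275° = -2695.70, north 2706 cos 275° = 235.84
Leg 2 (150°, 3475 m): east 3475 sin 150° = 1737.50, north 3475 cos 150° = -3009.44
Leg 3 (138°, 3662 m): east 3662 sin 138° = 2450.36, north 3662 cos 138° = -2721.40
Leg 4 (318°, 3186 m): east 3186 sin 318° = -2131.85, north 3186 cos 318° = 2367.66
Net displacement: -639.70 east, -3127.33 north. Direction back to start is (639.70, 3127.33): bearing = atan2(639.70, 3127.33) mod 360° = 11.56° ≈ 012°.

012°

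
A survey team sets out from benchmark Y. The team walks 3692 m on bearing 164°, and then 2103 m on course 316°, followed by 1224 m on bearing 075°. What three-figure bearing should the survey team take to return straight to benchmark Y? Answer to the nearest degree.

Leg 1 (164°, 3692 m): east 3692 sin 164° = 1017.65, north 3692 cos 164° = -3548.98
Leg 2 (316°, 2103 m): east 2103 sin 316° = -1460.87, north 2103 cos 316° = 1512.77
Leg 3 (075°, 1224 m): east 1224 sin 75° = 1182.29, north 1224 cos 75° = 316.79
Net displacement: 739.08 east, -1719.41 north. Direction back to start is (-739.08, 1719.41): bearing = atan2(-739.08, 1719.41) mod 360° = 336.74° ≈ 337°.

337°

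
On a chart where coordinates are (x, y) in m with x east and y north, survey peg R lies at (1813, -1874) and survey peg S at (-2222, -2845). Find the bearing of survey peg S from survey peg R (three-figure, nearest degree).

256°

Δeast = -2222 − 1813 = -4035.00; Δnorth = -2845 − -1874 = -971.00.
Bearing = atan2(Δeast, Δnorth) mod 360° = 256.47° ≈ 256°.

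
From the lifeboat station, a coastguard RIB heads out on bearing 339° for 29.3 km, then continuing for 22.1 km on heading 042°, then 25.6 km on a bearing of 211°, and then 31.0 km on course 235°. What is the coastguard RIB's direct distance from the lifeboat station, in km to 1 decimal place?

Leg 1 (339°, 29.3 km): east 29.3 sin 339° = -10.50, north 29.3 cos 339° = 27.35
Leg 2 (042°, 22.1 km): east 22.1 sin 42° = 14.79, north 22.1 cos 42° = 16.42
Leg 3 (211°, 25.6 km): east 25.6 sin 211° = -13.18, north 25.6 cos 211° = -21.94
Leg 4 (235°, 31.0 km): east 31.0 sin 235° = -25.39, north 31.0 cos 235° = -17.78
Net: -34.29 east, 4.05 north. Distance = √((-34.29)² + (4.05)²) = 34.530 km.

34.5 km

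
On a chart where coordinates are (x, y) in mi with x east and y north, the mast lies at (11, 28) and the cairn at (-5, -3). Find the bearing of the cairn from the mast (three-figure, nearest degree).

207°

Δeast = -5 − 11 = -16.00; Δnorth = -3 − 28 = -31.00.
Bearing = atan2(Δeast, Δnorth) mod 360° = 207.30° ≈ 207°.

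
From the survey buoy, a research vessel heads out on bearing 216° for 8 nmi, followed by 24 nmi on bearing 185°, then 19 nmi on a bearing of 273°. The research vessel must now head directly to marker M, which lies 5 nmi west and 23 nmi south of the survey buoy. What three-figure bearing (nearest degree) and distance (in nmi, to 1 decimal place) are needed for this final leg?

073°, 21.7 nmi

Leg 1 (216°, 8 nmi): east 8 sin 216° = -4.70, north 8 cos 216° = -6.47
Leg 2 (185°, 24 nmi): east 24 sin 185° = -2.09, north 24 cos 185° = -23.91
Leg 3 (273°, 19 nmi): east 19 sin 273° = -18.97, north 19 cos 273° = 0.99
Current position: (-25.77, -29.39). Target: (-5, -23). Remaining: Δeast = 20.77, Δnorth = 6.39.
Bearing = atan2(20.77, 6.39) mod 360° = 72.91°; distance = √((20.77)² + (6.39)²) = 21.728 nmi.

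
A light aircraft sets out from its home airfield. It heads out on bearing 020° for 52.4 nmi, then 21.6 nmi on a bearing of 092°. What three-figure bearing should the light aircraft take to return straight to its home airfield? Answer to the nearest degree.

219°

Leg 1 (020°, 52.4 nmi): east 52.4 sin 20° = 17.92, north 52.4 cos 20° = 49.24
Leg 2 (092°, 21.6 nmi): east 21.6 sin 92° = 21.59, north 21.6 cos 92° = -0.75
Net displacement: 39.51 east, 48.49 north. Direction back to start is (-39.51, -48.49): bearing = atan2(-39.51, -48.49) mod 360° = 219.17° ≈ 219°.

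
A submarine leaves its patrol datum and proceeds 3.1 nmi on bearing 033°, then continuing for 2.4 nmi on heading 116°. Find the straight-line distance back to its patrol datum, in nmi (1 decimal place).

Leg 1 (033°, 3.1 nmi): east 3.1 sin 33° = 1.69, north 3.1 cos 33° = 2.60
Leg 2 (116°, 2.4 nmi): east 2.4 sin 116° = 2.16, north 2.4 cos 116° = -1.05
Net: 3.85 east, 1.55 north. Distance = √((3.85)² + (1.55)²) = 4.145 nmi.

4.1 nmi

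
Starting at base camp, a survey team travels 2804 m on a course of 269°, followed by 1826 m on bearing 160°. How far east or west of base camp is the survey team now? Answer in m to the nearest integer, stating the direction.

2179 m west

Leg 1 (269°, 2804 m): east 2804 sin 269° = -2803.57, north 2804 cos 269° = -48.94
Leg 2 (160°, 1826 m): east 1826 sin 160° = 624.53, north 1826 cos 160° = -1715.88
Net east component: -2179.04 m.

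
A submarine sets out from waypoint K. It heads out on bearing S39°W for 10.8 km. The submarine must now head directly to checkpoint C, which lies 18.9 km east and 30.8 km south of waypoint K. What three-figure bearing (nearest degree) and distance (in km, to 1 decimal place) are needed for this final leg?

131°, 34.1 km

Leg 1 (S39°W, 10.8 km): east 10.8 sin 219° = -6.80, north 10.8 cos 219° = -8.39
Current position: (-6.80, -8.39). Target: (18.9, -30.8). Remaining: Δeast = 25.70, Δnorth = -22.41.
Bearing = atan2(25.70, -22.41) mod 360° = 131.09°; distance = √((25.70)² + (-22.41)²) = 34.094 km.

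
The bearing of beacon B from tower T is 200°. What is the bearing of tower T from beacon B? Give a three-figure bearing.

020°

Back-bearing = 200° − 180° = 020°.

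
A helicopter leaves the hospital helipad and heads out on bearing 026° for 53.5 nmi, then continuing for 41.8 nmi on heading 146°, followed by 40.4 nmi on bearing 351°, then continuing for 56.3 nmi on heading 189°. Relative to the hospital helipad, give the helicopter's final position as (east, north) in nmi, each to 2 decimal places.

(31.70, -2.27)

Leg 1 (026°, 53.5 nmi): east 53.5 sin 26° = 23.45, north 53.5 cos 26° = 48.09
Leg 2 (146°, 41.8 nmi): east 41.8 sin 146° = 23.37, north 41.8 cos 146° = -34.65
Leg 3 (351°, 40.4 nmi): east 40.4 sin 351° = -6.32, north 40.4 cos 351° = 39.90
Leg 4 (189°, 56.3 nmi): east 56.3 sin 189° = -8.81, north 56.3 cos 189° = -55.61
Summing: 31.70 nmi east, -2.27 nmi north → (31.70, -2.27).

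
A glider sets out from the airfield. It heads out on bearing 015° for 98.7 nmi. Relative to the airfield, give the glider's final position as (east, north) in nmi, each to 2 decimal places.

(25.55, 95.34)

Leg 1 (015°, 98.7 nmi): east 98.7 sin 15° = 25.55, north 98.7 cos 15° = 95.34
Summing: 25.55 nmi east, 95.34 nmi north → (25.55, 95.34).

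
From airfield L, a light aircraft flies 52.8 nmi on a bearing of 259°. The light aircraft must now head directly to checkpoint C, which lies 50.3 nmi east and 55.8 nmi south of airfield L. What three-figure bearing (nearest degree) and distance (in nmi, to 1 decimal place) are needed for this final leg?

114°, 111.9 nmi

Leg 1 (259°, 52.8 nmi): east 52.8 sin 259° = -51.83, north 52.8 cos 259° = -10.07
Current position: (-51.83, -10.07). Target: (50.3, -55.8). Remaining: Δeast = 102.13, Δnorth = -45.73.
Bearing = atan2(102.13, -45.73) mod 360° = 114.12°; distance = √((102.13)² + (-45.73)²) = 111.899 nmi.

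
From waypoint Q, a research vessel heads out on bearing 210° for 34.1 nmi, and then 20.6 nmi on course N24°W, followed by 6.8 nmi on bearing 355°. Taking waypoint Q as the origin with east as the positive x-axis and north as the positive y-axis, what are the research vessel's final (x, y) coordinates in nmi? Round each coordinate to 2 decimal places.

Leg 1 (210°, 34.1 nmi): east 34.1 sin 210° = -17.05, north 34.1 cos 210° = -29.53
Leg 2 (N24°W, 20.6 nmi): east 20.6 sin 336° = -8.38, north 20.6 cos 336° = 18.82
Leg 3 (355°, 6.8 nmi): east 6.8 sin 355° = -0.59, north 6.8 cos 355° = 6.77
Summing: -26.02 nmi east, -3.94 nmi north → (-26.02, -3.94).

(-26.02, -3.94)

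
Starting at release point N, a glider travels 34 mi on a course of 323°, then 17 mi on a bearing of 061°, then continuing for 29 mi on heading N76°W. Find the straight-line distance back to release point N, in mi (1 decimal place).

Leg 1 (323°, 34 mi): east 34 sin 323° = -20.46, north 34 cos 323° = 27.15
Leg 2 (061°, 17 mi): east 17 sin 61° = 14.87, north 17 cos 61° = 8.24
Leg 3 (N76°W, 29 mi): east 29 sin 284° = -28.14, north 29 cos 284° = 7.02
Net: -33.73 east, 42.41 north. Distance = √((-33.73)² + (42.41)²) = 54.190 mi.

54.2 mi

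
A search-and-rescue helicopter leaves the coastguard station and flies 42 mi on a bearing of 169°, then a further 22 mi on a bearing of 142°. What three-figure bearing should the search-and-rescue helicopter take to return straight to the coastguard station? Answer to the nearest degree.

340°

Leg 1 (169°, 42 mi): east 42 sin 169° = 8.01, north 42 cos 169° = -41.23
Leg 2 (142°, 22 mi): east 22 sin 142° = 13.54, north 22 cos 142° = -17.34
Net displacement: 21.56 east, -58.56 north. Direction back to start is (-21.56, 58.56): bearing = atan2(-21.56, 58.56) mod 360° = 339.79° ≈ 340°.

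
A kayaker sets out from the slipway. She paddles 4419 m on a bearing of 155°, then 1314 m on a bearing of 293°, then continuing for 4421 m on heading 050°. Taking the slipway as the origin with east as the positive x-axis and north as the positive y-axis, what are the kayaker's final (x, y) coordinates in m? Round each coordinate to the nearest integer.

Leg 1 (155°, 4419 m): east 4419 sin 155° = 1867.55, north 4419 cos 155° = -4004.97
Leg 2 (293°, 1314 m): east 1314 sin 293° = -1209.54, north 1314 cos 293° = 513.42
Leg 3 (050°, 4421 m): east 4421 sin 50° = 3386.68, north 4421 cos 50° = 2841.76
Summing: 4044.69 m east, -649.79 m north → (4045, -650).

(4045, -650)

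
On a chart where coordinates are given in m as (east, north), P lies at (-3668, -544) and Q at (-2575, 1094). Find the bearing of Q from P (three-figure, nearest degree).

Δeast = -2575 − -3668 = 1093.00; Δnorth = 1094 − -544 = 1638.00.
Bearing = atan2(Δeast, Δnorth) mod 360° = 33.71° ≈ 034°.

034°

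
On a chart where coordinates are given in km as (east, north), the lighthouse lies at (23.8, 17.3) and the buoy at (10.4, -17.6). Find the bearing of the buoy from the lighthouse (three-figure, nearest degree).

Δeast = 10.4 − 23.8 = -13.40; Δnorth = -17.6 − 17.3 = -34.90.
Bearing = atan2(Δeast, Δnorth) mod 360° = 201.00° ≈ 201°.

201°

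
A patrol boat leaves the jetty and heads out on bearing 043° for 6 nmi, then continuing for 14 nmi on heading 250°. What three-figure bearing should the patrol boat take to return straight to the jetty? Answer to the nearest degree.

087°

Leg 1 (043°, 6 nmi): east 6 sin 43° = 4.09, north 6 cos 43° = 4.39
Leg 2 (250°, 14 nmi): east 14 sin 250° = -13.16, north 14 cos 250° = -4.79
Net displacement: -9.06 east, -0.40 north. Direction back to start is (9.06, 0.40): bearing = atan2(9.06, 0.40) mod 360° = 87.47° ≈ 087°.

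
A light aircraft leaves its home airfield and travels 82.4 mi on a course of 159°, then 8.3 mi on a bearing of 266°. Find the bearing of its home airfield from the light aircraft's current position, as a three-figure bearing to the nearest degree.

345°

Leg 1 (159°, 82.4 mi): east 82.4 sin 159° = 29.53, north 82.4 cos 159° = -76.93
Leg 2 (266°, 8.3 mi): east 8.3 sin 266° = -8.28, north 8.3 cos 266° = -0.58
Net displacement: 21.25 east, -77.51 north. Direction back to start is (-21.25, 77.51): bearing = atan2(-21.25, 77.51) mod 360° = 344.67° ≈ 345°.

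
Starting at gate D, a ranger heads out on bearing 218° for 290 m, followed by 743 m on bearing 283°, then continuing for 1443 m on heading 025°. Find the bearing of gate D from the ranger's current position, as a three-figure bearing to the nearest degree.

167°

Leg 1 (218°, 290 m): east 290 sin 218° = -178.54, north 290 cos 218° = -228.52
Leg 2 (283°, 743 m): east 743 sin 283° = -723.96, north 743 cos 283° = 167.14
Leg 3 (025°, 1443 m): east 1443 sin 25° = 609.84, north 1443 cos 25° = 1307.80
Net displacement: -292.66 east, 1246.42 north. Direction back to start is (292.66, -1246.42): bearing = atan2(292.66, -1246.42) mod 360° = 166.79° ≈ 167°.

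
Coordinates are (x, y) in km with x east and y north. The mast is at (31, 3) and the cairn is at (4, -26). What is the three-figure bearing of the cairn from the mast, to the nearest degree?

Δeast = 4 − 31 = -27.00; Δnorth = -26 − 3 = -29.00.
Bearing = atan2(Δeast, Δnorth) mod 360° = 222.95° ≈ 223°.

223°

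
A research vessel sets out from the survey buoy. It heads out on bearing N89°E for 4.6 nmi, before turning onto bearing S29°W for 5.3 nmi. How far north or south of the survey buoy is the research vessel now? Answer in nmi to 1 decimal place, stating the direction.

Leg 1 (N89°E, 4.6 nmi): east 4.6 sin 89° = 4.60, north 4.6 cos 89° = 0.08
Leg 2 (S29°W, 5.3 nmi): east 5.3 sin 209° = -2.57, north 5.3 cos 209° = -4.64
Net north component: -4.56 nmi.

4.6 nmi south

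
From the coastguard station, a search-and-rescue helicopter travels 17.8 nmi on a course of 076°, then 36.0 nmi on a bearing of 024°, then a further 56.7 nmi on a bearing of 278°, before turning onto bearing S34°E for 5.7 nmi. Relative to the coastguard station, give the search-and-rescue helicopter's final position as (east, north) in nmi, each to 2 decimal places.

Leg 1 (076°, 17.8 nmi): east 17.8 sin 76° = 17.27, north 17.8 cos 76° = 4.31
Leg 2 (024°, 36.0 nmi): east 36.0 sin 24° = 14.64, north 36.0 cos 24° = 32.89
Leg 3 (278°, 56.7 nmi): east 56.7 sin 278° = -56.15, north 56.7 cos 278° = 7.89
Leg 4 (S34°E, 5.7 nmi): east 5.7 sin 146° = 3.19, north 5.7 cos 146° = -4.73
Summing: -21.05 nmi east, 40.36 nmi north → (-21.05, 40.36).

(-21.05, 40.36)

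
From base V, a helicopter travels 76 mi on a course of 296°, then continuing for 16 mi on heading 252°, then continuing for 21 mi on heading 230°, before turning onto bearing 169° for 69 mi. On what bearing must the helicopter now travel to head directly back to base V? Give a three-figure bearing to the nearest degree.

Leg 1 (296°, 76 mi): east 76 sin 296° = -68.31, north 76 cos 296° = 33.32
Leg 2 (252°, 16 mi): east 16 sin 252° = -15.22, north 16 cos 252° = -4.94
Leg 3 (230°, 21 mi): east 21 sin 230° = -16.09, north 21 cos 230° = -13.50
Leg 4 (169°, 69 mi): east 69 sin 169° = 13.17, north 69 cos 169° = -67.73
Net displacement: -86.45 east, -52.86 north. Direction back to start is (86.45, 52.86): bearing = atan2(86.45, 52.86) mod 360° = 58.56° ≈ 059°.

059°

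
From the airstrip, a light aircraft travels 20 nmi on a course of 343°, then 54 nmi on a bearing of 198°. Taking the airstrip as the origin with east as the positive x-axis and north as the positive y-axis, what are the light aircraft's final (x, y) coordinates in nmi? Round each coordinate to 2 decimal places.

Leg 1 (343°, 20 nmi): east 20 sin 343° = -5.85, north 20 cos 343° = 19.13
Leg 2 (198°, 54 nmi): east 54 sin 198° = -16.69, north 54 cos 198° = -51.36
Summing: -22.53 nmi east, -32.23 nmi north → (-22.53, -32.23).

(-22.53, -32.23)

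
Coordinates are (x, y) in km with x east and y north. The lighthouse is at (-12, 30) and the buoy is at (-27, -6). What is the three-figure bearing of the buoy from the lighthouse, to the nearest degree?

203°

Δeast = -27 − -12 = -15.00; Δnorth = -6 − 30 = -36.00.
Bearing = atan2(Δeast, Δnorth) mod 360° = 202.62° ≈ 203°.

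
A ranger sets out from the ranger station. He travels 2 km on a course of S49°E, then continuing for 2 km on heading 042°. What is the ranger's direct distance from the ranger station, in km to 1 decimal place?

2.9 km

Leg 1 (S49°E, 2 km): east 2 sin 131° = 1.51, north 2 cos 131° = -1.31
Leg 2 (042°, 2 km): east 2 sin 42° = 1.34, north 2 cos 42° = 1.49
Net: 2.85 east, 0.17 north. Distance = √((2.85)² + (0.17)²) = 2.853 km.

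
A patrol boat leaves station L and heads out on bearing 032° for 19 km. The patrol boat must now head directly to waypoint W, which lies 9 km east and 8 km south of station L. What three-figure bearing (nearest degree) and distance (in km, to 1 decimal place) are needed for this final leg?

183°, 24.1 km

Leg 1 (032°, 19 km): east 19 sin 32° = 10.07, north 19 cos 32° = 16.11
Current position: (10.07, 16.11). Target: (9, -8). Remaining: Δeast = -1.07, Δnorth = -24.11.
Bearing = atan2(-1.07, -24.11) mod 360° = 182.54°; distance = √((-1.07)² + (-24.11)²) = 24.137 km.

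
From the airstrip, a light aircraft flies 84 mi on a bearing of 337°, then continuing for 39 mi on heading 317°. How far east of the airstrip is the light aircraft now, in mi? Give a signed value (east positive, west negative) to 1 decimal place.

Leg 1 (337°, 84 mi): east 84 sin 337° = -32.82, north 84 cos 337° = 77.32
Leg 2 (317°, 39 mi): east 39 sin 317° = -26.60, north 39 cos 317° = 28.52
Net east component: -59.42 mi.

-59.4 mi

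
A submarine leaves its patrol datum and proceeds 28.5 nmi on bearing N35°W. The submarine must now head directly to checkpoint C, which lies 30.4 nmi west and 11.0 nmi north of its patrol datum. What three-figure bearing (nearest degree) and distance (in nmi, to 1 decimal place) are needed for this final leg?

Leg 1 (N35°W, 28.5 nmi): east 28.5 sin 325° = -16.35, north 28.5 cos 325° = 23.35
Current position: (-16.35, 23.35). Target: (-30.4, 11.0). Remaining: Δeast = -14.05, Δnorth = -12.35.
Bearing = atan2(-14.05, -12.35) mod 360° = 228.70°; distance = √((-14.05)² + (-12.35)²) = 18.706 nmi.

229°, 18.7 nmi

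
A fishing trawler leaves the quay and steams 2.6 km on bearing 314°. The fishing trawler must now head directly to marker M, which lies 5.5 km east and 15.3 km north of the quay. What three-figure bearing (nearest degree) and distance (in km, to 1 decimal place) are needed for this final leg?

029°, 15.4 km

Leg 1 (314°, 2.6 km): east 2.6 sin 314° = -1.87, north 2.6 cos 314° = 1.81
Current position: (-1.87, 1.81). Target: (5.5, 15.3). Remaining: Δeast = 7.37, Δnorth = 13.49.
Bearing = atan2(7.37, 13.49) mod 360° = 28.64°; distance = √((7.37)² + (13.49)²) = 15.376 km.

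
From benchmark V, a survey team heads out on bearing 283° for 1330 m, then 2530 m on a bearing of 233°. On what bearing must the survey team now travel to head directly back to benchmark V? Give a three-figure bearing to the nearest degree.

070°

Leg 1 (283°, 1330 m): east 1330 sin 283° = -1295.91, north 1330 cos 283° = 299.18
Leg 2 (233°, 2530 m): east 2530 sin 233° = -2020.55, north 2530 cos 233° = -1522.59
Net displacement: -3316.46 east, -1223.41 north. Direction back to start is (3316.46, 1223.41): bearing = atan2(3316.46, 1223.41) mod 360° = 69.75° ≈ 070°.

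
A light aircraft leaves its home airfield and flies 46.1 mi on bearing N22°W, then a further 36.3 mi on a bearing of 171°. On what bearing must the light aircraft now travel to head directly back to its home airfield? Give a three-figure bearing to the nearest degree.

121°

Leg 1 (N22°W, 46.1 mi): east 46.1 sin 338° = -17.27, north 46.1 cos 338° = 42.74
Leg 2 (171°, 36.3 mi): east 36.3 sin 171° = 5.68, north 36.3 cos 171° = -35.85
Net displacement: -11.59 east, 6.89 north. Direction back to start is (11.59, -6.89): bearing = atan2(11.59, -6.89) mod 360° = 120.73° ≈ 121°.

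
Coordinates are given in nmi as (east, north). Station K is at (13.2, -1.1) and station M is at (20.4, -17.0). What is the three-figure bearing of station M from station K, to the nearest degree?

Δeast = 20.4 − 13.2 = 7.20; Δnorth = -17.0 − -1.1 = -15.90.
Bearing = atan2(Δeast, Δnorth) mod 360° = 155.64° ≈ 156°.

156°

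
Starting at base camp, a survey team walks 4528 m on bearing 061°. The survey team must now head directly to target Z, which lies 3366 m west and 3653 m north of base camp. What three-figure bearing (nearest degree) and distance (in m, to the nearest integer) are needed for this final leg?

281°, 7470 m

Leg 1 (061°, 4528 m): east 4528 sin 61° = 3960.28, north 4528 cos 61° = 2195.22
Current position: (3960.28, 2195.22). Target: (-3366, 3653). Remaining: Δeast = -7326.28, Δnorth = 1457.78.
Bearing = atan2(-7326.28, 1457.78) mod 360° = 281.25°; distance = √((-7326.28)² + (1457.78)²) = 7469.905 m.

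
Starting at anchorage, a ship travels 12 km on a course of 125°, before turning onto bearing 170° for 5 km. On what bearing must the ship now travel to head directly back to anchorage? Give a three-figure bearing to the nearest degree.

318°

Leg 1 (125°, 12 km): east 12 sin 125° = 9.83, north 12 cos 125° = -6.88
Leg 2 (170°, 5 km): east 5 sin 170° = 0.87, north 5 cos 170° = -4.92
Net displacement: 10.70 east, -11.81 north. Direction back to start is (-10.70, 11.81): bearing = atan2(-10.70, 11.81) mod 360° = 317.82° ≈ 318°.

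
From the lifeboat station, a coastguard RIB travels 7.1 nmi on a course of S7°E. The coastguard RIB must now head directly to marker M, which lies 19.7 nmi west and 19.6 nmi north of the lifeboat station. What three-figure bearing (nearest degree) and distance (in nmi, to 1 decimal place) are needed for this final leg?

Leg 1 (S7°E, 7.1 nmi): east 7.1 sin 173° = 0.87, north 7.1 cos 173° = -7.05
Current position: (0.87, -7.05). Target: (-19.7, 19.6). Remaining: Δeast = -20.57, Δnorth = 26.65.
Bearing = atan2(-20.57, 26.65) mod 360° = 322.34°; distance = √((-20.57)² + (26.65)²) = 33.660 nmi.

322°, 33.7 nmi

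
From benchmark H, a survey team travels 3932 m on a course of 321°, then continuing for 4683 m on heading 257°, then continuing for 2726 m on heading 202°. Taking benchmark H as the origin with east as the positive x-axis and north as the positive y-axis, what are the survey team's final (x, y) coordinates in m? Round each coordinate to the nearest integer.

Leg 1 (321°, 3932 m): east 3932 sin 321° = -2474.49, north 3932 cos 321° = 3055.74
Leg 2 (257°, 4683 m): east 4683 sin 257° = -4562.98, north 4683 cos 257° = -1053.45
Leg 3 (202°, 2726 m): east 2726 sin 202° = -1021.18, north 2726 cos 202° = -2527.50
Summing: -8058.64 m east, -525.21 m north → (-8059, -525).

(-8059, -525)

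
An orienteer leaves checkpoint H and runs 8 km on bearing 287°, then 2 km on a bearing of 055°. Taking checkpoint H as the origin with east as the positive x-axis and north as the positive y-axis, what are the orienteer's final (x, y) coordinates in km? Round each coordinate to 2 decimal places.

(-6.01, 3.49)

Leg 1 (287°, 8 km): east 8 sin 287° = -7.65, north 8 cos 287° = 2.34
Leg 2 (055°, 2 km): east 2 sin 55° = 1.64, north 2 cos 55° = 1.15
Summing: -6.01 km east, 3.49 km north → (-6.01, 3.49).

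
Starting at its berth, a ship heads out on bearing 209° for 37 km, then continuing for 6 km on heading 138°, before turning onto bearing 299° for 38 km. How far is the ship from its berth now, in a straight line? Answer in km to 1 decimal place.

50.6 km

Leg 1 (209°, 37 km): east 37 sin 209° = -17.94, north 37 cos 209° = -32.36
Leg 2 (138°, 6 km): east 6 sin 138° = 4.01, north 6 cos 138° = -4.46
Leg 3 (299°, 38 km): east 38 sin 299° = -33.24, north 38 cos 299° = 18.42
Net: -47.16 east, -18.40 north. Distance = √((-47.16)² + (-18.40)²) = 50.620 km.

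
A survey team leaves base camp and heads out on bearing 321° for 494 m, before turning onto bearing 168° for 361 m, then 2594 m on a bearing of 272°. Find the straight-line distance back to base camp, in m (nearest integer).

2831 m

Leg 1 (321°, 494 m): east 494 sin 321° = -310.88, north 494 cos 321° = 383.91
Leg 2 (168°, 361 m): east 361 sin 168° = 75.06, north 361 cos 168° = -353.11
Leg 3 (272°, 2594 m): east 2594 sin 272° = -2592.42, north 2594 cos 272° = 90.53
Net: -2828.25 east, 121.33 north. Distance = √((-2828.25)² + (121.33)²) = 2830.849 m.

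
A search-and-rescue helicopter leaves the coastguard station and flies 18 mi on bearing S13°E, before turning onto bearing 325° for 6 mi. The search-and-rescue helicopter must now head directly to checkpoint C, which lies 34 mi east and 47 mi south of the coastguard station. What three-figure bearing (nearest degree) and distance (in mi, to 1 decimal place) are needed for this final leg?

136°, 47.9 mi

Leg 1 (S13°E, 18 mi): east 18 sin 167° = 4.05, north 18 cos 167° = -17.54
Leg 2 (325°, 6 mi): east 6 sin 325° = -3.44, north 6 cos 325° = 4.91
Current position: (0.61, -12.62). Target: (34, -47). Remaining: Δeast = 33.39, Δnorth = -34.38.
Bearing = atan2(33.39, -34.38) mod 360° = 135.83°; distance = √((33.39)² + (-34.38)²) = 47.925 mi.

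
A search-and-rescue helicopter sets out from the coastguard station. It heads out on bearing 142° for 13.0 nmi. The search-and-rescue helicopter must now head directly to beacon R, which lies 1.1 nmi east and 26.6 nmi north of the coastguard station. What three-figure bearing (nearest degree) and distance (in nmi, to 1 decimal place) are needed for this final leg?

Leg 1 (142°, 13.0 nmi): east 13.0 sin 142° = 8.00, north 13.0 cos 142° = -10.24
Current position: (8.00, -10.24). Target: (1.1, 26.6). Remaining: Δeast = -6.90, Δnorth = 36.84.
Bearing = atan2(-6.90, 36.84) mod 360° = 349.39°; distance = √((-6.90)² + (36.84)²) = 37.485 nmi.

349°, 37.5 nmi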